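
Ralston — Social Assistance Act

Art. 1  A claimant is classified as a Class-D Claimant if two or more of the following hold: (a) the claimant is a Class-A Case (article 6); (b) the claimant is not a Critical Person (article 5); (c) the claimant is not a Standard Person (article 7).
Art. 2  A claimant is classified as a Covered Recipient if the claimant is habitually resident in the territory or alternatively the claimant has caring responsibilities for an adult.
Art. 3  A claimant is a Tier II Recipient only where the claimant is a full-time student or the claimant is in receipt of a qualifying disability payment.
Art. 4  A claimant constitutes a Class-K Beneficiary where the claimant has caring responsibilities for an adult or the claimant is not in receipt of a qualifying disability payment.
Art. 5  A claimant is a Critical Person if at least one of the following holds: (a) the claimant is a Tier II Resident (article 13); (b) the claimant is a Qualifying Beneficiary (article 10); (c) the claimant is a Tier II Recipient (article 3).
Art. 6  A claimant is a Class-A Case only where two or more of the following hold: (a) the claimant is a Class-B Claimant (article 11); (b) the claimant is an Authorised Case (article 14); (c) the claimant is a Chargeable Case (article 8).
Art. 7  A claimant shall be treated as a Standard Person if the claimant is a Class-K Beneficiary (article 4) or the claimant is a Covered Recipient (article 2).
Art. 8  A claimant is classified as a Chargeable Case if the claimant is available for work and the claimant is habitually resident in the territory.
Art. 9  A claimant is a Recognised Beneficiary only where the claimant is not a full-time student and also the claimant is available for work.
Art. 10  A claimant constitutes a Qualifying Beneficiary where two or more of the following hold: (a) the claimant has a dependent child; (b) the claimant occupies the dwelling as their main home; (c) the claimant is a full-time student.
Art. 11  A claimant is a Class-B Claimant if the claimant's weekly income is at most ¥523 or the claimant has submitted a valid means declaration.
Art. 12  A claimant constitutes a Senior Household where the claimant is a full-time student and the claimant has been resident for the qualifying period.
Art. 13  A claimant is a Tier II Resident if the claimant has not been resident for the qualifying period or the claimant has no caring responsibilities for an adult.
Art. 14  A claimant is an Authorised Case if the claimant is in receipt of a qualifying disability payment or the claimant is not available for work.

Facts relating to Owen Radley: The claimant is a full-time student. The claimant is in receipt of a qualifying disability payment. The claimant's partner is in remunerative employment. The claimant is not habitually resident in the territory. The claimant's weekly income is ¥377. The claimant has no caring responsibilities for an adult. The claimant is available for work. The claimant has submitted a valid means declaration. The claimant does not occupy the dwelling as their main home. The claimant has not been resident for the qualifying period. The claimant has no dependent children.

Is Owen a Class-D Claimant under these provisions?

Yes

Under article 11: claimant's weekly income: ¥377 ≤ ¥523? yes; or the claimant has submitted a valid means declaration? yes. So the claimant is a Class-B Claimant.
Under article 14: the claimant is in receipt of a qualifying disability payment? yes; or the claimant is not available for work? no. So the claimant is an Authorised Case.
Under article 8: the claimant is available for work? yes; and the claimant is habitually resident in the territory? no. So the claimant is not a Chargeable Case.
Under article 6: Class-B Claimant (article 11)? yes; Authorised Case (article 14)? yes; Chargeable Case (article 8)? no — 2 of 3 hold (need ≥2) → satisfied.
Under article 13: the claimant has not been resident for the qualifying period? yes; or the claimant has no caring responsibilities for an adult? yes. So the claimant is a Tier II Resident.
Under article 10: the claimant has a dependent child? no; the claimant occupies the dwelling as their main home? no; the claimant is a full-time student? yes — 1 of 3 hold (need ≥2) → not satisfied.
Under article 3: the claimant is a full-time student? yes; or the claimant is in receipt of a qualifying disability payment? yes. So the claimant is a Tier II Recipient.
Under article 5: Tier II Resident (article 13)? yes; or Qualifying Beneficiary (article 10)? no; or Tier II Recipient (article 3)? yes. So the claimant is a Critical Person.
Under article 4: the claimant has caring responsibilities for an adult? no; or the claimant is not in receipt of a qualifying disability payment? no. So the claimant is not a Class-K Beneficiary.
Under article 2: the claimant is habitually resident in the territory? no; or the claimant has caring responsibilities for an adult? no. So the claimant is not a Covered Recipient.
Under article 7: Class-K Beneficiary (article 4)? no; or Covered Recipient (article 2)? no. So the claimant is not a Standard Person.
Under article 1: Class-A Case (article 6)? yes; not a Critical Person (article 5)? no; not a Standard Person (article 7)? yes — 2 of 3 hold (need ≥2) → satisfied.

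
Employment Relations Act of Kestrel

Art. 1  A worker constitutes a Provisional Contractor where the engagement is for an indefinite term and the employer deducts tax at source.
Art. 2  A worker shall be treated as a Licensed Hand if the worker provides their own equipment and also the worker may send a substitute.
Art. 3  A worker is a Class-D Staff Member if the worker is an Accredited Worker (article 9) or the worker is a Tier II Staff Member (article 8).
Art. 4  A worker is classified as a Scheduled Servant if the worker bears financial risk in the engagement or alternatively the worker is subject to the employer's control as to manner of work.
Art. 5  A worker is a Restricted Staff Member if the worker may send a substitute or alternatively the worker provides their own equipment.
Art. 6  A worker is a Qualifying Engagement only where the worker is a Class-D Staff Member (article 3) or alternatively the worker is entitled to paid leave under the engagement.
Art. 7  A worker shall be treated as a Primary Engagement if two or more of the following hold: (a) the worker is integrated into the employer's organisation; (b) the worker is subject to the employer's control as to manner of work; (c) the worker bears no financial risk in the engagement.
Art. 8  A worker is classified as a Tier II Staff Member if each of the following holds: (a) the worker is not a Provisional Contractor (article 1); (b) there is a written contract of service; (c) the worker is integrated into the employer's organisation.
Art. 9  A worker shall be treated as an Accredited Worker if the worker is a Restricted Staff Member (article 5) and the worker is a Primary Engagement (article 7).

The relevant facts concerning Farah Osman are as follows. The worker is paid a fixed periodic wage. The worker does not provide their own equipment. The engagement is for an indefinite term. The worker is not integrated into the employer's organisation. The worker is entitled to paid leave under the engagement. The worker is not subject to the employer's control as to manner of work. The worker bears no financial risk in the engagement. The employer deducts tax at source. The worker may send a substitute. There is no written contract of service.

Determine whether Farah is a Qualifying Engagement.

Yes

Under article 5: the worker may send a substitute? yes; or the worker provides their own equipment? no. So the worker is a Restricted Staff Member.
Under article 7: the worker is integrated into the employer's organisation? no; the worker is subject to the employer's control as to manner of work? no; the worker bears no financial risk in the engagement? yes — 1 of 3 hold (need ≥2) → not satisfied.
Under article 9: Restricted Staff Member (article 5)? yes; and Primary Engagement (article 7)? no. So the worker is not an Accredited Worker.
Under article 1: the engagement is for an indefinite term? yes; and the employer deducts tax at source? yes. So the worker is a Provisional Contractor.
Under article 8: not a Provisional Contractor (article 1)? no; and there is a written contract of service? no; and the worker is integrated into the employer's organisation? no. So the worker is not a Tier II Staff Member.
Under article 3: Accredited Worker (article 9)? no; or Tier II Staff Member (article 8)? no. So the worker is not a Class-D Staff Member.
Under article 6: Class-D Staff Member (article 3)? no; or the worker is entitled to paid leave under the engagement? yes. So the worker is a Qualifying Engagement.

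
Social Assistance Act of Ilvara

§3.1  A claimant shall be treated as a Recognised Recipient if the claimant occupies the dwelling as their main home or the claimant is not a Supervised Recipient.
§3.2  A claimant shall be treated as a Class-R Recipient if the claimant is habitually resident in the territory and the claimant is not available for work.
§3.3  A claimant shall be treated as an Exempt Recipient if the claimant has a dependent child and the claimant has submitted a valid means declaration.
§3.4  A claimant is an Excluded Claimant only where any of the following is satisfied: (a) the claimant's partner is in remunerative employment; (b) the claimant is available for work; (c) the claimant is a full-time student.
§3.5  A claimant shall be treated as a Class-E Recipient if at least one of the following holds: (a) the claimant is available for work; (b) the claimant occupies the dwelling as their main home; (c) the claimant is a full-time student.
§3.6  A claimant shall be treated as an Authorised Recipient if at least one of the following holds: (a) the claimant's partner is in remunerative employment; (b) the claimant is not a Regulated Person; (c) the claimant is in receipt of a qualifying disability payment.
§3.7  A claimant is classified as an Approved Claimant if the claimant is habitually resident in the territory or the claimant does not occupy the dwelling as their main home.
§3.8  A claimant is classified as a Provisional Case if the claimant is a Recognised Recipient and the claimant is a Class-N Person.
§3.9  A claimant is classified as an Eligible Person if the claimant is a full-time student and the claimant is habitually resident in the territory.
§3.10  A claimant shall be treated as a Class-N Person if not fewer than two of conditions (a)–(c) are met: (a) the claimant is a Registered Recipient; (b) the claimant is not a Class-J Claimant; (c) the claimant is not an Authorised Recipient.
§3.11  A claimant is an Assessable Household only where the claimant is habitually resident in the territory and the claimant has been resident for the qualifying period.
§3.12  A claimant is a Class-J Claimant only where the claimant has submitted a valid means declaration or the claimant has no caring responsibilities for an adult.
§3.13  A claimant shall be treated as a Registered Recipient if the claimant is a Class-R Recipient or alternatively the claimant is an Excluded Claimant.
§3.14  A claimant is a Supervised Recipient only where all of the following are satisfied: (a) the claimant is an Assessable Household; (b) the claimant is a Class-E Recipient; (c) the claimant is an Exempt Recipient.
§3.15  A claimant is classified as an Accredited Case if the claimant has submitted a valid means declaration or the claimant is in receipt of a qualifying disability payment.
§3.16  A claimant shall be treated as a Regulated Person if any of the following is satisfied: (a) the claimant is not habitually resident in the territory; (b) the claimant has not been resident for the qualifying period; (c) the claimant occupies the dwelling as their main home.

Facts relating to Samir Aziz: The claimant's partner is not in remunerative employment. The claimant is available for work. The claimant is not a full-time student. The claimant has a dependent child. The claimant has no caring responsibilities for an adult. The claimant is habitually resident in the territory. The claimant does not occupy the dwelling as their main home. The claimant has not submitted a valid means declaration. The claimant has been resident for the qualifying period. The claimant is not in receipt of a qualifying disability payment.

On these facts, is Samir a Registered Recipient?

Under §3.2: the claimant is habitually resident in the territory? yes; and the claimant is not available for work? no. So the claimant is not a Class-R Recipient.
Under §3.4: the claimant's partner is in remunerative employment? no; or the claimant is available for work? yes; or the claimant is a full-time student? no. So the claimant is an Excluded Claimant.
Under §3.13: Class-R Recipient (§3.2)? no; or Excluded Claimant (§3.4)? yes. So the claimant is a Registered Recipient.

Yes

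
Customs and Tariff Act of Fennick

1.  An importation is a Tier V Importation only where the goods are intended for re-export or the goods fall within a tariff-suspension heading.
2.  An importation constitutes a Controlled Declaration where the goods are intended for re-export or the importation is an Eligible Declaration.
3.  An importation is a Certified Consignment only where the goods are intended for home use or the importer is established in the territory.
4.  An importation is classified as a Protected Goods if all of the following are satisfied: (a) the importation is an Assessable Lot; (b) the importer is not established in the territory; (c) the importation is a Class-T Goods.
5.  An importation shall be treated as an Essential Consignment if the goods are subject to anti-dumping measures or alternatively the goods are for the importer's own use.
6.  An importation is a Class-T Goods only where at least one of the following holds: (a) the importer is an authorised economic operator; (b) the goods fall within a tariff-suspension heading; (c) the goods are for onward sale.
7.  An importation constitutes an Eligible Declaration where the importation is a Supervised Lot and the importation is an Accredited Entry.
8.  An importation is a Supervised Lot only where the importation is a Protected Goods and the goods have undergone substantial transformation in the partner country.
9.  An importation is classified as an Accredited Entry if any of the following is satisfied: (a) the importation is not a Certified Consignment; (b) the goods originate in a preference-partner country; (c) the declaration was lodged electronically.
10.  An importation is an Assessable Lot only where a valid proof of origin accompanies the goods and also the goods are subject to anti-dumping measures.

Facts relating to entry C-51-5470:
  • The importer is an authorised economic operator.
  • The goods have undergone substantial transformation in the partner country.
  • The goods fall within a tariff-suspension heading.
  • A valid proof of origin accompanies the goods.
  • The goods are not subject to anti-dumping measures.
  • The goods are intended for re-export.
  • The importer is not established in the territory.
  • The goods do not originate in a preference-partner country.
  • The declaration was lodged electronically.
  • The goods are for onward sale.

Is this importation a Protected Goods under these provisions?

Under paragraph 10: a valid proof of origin accompanies the goods? yes; and the goods are subject to anti-dumping measures? no. So the importation is not an Assessable Lot.
Under paragraph 6: the importer is an authorised economic operator? yes; or the goods fall within a tariff-suspension heading? yes; or the goods are for onward sale? yes. So the importation is a Class-T Goods.
Under paragraph 4: Assessable Lot (paragraph 10)? no; and the importer is not established in the territory? yes; and Class-T Goods (paragraph 6)? yes. So the importation is not a Protected Goods.

No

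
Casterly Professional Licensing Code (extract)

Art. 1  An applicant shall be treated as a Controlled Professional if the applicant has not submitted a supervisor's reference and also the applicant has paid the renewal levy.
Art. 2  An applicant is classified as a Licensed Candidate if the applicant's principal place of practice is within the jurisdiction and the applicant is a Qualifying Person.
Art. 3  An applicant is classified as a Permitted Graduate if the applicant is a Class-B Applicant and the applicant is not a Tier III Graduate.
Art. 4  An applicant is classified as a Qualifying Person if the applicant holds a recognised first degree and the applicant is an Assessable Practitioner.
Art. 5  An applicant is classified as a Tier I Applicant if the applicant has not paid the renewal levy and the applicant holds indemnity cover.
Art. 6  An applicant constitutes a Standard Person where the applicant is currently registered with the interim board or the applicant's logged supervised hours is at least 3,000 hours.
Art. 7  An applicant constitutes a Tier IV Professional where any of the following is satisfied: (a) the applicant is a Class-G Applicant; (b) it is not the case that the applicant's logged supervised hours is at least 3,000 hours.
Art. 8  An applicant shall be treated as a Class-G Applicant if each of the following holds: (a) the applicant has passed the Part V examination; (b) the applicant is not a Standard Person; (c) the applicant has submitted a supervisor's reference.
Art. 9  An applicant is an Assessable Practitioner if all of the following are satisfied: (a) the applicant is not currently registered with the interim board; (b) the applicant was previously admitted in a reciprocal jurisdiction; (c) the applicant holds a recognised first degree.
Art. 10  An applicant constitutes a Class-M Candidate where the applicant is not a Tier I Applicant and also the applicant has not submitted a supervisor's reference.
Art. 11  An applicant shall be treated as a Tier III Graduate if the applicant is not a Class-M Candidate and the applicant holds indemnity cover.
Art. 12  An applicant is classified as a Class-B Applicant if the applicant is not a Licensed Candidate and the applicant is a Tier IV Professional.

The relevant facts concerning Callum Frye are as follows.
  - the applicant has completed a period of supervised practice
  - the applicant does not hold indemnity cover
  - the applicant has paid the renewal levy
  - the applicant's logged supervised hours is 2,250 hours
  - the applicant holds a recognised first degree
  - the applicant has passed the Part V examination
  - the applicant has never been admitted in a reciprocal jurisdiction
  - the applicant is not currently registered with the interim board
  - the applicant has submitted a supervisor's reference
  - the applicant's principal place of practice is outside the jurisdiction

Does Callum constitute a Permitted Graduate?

Yes

article 9 — Assessable Practitioner: [the applicant is not currently registered with the interim board? yes] AND [the applicant was previously admitted in a reciprocal jurisdiction? no] AND [the applicant holds a recognised first degree? yes] → not satisfied.
article 4 — Qualifying Person: [the applicant holds a recognised first degree? yes] AND [Assessable Practitioner (article 9)? no] → not satisfied.
article 2 — Licensed Candidate: [the applicant's principal place of practice is within the jurisdiction? no] AND [Qualifying Person (article 4)? no] → not satisfied.
article 6 — Standard Person: [the applicant is currently registered with the interim board? no] OR [applicant's logged supervised hours: 2,250 hours ≥ 3,000 hours? no] → not satisfied.
article 8 — Class-G Applicant: [the applicant has passed the Part V examination? yes] AND [not a Standard Person (article 6)? yes] AND [the applicant has submitted a supervisor's reference? yes] → satisfied.
article 7 — Tier IV Professional: [Class-G Applicant (article 8)? yes] OR [applicant's logged supervised hours: 2,250 hours ≥ 3,000 hours? no, so negated condition yes] → satisfied.
article 12 — Class-B Applicant: [not a Licensed Candidate (article 2)? yes] AND [Tier IV Professional (article 7)? yes] → satisfied.
article 5 — Tier I Applicant: [the applicant has not paid the renewal levy? no] AND [the applicant holds indemnity cover? no] → not satisfied.
article 10 — Class-M Candidate: [not a Tier I Applicant (article 5)? yes] AND [the applicant has not submitted a supervisor's reference? no] → not satisfied.
article 11 — Tier III Graduate: [not a Class-M Candidate (article 10)? yes] AND [the applicant holds indemnity cover? no] → not satisfied.
article 3 — Permitted Graduate: [Class-B Applicant (article 12)? yes] AND [not a Tier III Graduate (article 11)? yes] → satisfied.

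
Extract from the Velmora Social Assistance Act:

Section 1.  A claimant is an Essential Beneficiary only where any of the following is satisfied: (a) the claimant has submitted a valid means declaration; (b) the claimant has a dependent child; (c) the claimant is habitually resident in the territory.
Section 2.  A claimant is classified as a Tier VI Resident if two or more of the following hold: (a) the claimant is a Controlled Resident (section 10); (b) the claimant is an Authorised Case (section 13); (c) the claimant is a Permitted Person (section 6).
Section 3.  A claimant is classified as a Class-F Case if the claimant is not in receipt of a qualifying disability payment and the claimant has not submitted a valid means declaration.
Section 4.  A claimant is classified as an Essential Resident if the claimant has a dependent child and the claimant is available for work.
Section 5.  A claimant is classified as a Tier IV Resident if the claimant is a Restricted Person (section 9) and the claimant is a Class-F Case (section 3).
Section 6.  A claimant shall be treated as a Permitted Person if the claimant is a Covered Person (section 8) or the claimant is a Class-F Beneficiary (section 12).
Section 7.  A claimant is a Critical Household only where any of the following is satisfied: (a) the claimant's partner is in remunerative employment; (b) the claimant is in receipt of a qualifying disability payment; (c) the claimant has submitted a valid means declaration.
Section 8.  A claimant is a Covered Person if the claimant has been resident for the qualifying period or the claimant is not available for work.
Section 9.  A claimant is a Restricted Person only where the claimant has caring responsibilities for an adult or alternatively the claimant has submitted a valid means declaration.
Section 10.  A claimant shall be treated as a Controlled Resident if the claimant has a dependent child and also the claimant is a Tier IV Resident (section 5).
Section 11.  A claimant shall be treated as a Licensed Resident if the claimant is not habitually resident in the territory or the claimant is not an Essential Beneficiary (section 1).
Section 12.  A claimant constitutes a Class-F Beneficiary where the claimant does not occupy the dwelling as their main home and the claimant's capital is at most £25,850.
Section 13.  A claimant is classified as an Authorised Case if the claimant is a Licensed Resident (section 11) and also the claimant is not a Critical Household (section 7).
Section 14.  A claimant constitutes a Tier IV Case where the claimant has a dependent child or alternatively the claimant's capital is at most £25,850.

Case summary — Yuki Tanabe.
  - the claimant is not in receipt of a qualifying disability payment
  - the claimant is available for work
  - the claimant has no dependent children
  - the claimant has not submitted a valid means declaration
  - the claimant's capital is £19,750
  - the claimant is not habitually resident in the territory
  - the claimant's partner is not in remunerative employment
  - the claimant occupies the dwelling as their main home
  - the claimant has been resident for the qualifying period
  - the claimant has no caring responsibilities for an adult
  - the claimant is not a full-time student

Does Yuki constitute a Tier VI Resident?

Yes

Under section 9: the claimant has caring responsibilities for an adult? no; or the claimant has submitted a valid means declaration? no. So the claimant is not a Restricted Person.
Under section 3: the claimant is not in receipt of a qualifying disability payment? yes; and the claimant has not submitted a valid means declaration? yes. So the claimant is a Class-F Case.
Under section 5: Restricted Person (section 9)? no; and Class-F Case (section 3)? yes. So the claimant is not a Tier IV Resident.
Under section 10: the claimant has a dependent child? no; and Tier IV Resident (section 5)? no. So the claimant is not a Controlled Resident.
Under section 1: the claimant has submitted a valid means declaration? no; or the claimant has a dependent child? no; or the claimant is habitually resident in the territory? no. So the claimant is not an Essential Beneficiary.
Under section 11: the claimant is not habitually resident in the territory? yes; or not an Essential Beneficiary (section 1)? yes. So the claimant is a Licensed Resident.
Under section 7: the claimant's partner is in remunerative employment? no; or the claimant is in receipt of a qualifying disability payment? no; or the claimant has submitted a valid means declaration? no. So the claimant is not a Critical Household.
Under section 13: Licensed Resident (section 11)? yes; and not a Critical Household (section 7)? yes. So the claimant is an Authorised Case.
Under section 8: the claimant has been resident for the qualifying period? yes; or the claimant is not available for work? no. So the claimant is a Covered Person.
Under section 12: the claimant does not occupy the dwelling as their main home? no; and claimant's capital: £19,750 ≤ £25,850? yes. So the claimant is not a Class-F Beneficiary.
Under section 6: Covered Person (section 8)? yes; or Class-F Beneficiary (section 12)? no. So the claimant is a Permitted Person.
Under section 2: Controlled Resident (section 10)? no; Authorised Case (section 13)? yes; Permitted Person (section 6)? yes — 2 of 3 hold (need ≥2) → satisfied.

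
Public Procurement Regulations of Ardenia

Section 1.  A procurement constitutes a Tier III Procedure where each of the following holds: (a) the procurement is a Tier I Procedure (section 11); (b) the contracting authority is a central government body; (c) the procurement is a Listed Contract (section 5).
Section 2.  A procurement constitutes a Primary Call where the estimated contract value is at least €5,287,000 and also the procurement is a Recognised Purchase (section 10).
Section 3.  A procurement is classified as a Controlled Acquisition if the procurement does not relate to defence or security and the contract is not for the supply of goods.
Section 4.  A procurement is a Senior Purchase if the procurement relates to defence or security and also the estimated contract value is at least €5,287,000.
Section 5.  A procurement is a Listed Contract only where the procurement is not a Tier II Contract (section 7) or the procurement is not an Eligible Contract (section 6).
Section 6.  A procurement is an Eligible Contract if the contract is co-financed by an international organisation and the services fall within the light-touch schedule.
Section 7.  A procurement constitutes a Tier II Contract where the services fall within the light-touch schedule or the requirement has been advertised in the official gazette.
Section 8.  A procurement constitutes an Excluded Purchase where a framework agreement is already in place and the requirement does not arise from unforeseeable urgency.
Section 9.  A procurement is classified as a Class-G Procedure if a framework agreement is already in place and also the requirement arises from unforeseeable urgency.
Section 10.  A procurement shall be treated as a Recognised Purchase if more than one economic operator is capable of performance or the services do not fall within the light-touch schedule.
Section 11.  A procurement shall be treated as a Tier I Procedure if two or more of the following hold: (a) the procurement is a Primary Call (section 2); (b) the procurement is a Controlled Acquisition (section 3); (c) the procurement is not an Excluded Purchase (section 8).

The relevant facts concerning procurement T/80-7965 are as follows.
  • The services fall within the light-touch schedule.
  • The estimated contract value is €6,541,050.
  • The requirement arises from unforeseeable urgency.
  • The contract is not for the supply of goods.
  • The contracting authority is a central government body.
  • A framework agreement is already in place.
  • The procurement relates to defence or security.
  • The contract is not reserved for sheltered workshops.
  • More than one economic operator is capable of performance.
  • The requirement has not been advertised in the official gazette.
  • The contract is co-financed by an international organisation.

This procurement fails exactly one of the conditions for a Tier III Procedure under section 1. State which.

Listed Contract

section 10 — Recognised Purchase: [more than one economic operator is capable of performance? yes] OR [the services do not fall within the light-touch schedule? no] → satisfied.
section 2 — Primary Call: [estimated contract value: €6,541,050 ≥ €5,287,000? yes] AND [Recognised Purchase (section 10)? yes] → satisfied.
section 3 — Controlled Acquisition: [the procurement does not relate to defence or security? no] AND [the contract is not for the supply of goods? yes] → not satisfied.
section 8 — Excluded Purchase: [a framework agreement is already in place? yes] AND [the requirement does not arise from unforeseeable urgency? no] → not satisfied.
section 11 — Tier I Procedure: Primary Call (section 2)? yes; Controlled Acquisition (section 3)? no; not an Excluded Purchase (section 8)? yes — 2 of 3 hold (need ≥2) → satisfied.
section 7 — Tier II Contract: [the services fall within the light-touch schedule? yes] OR [the requirement has been advertised in the official gazette? no] → satisfied.
section 6 — Eligible Contract: [the contract is co-financed by an international organisation? yes] AND [the services fall within the light-touch schedule? yes] → satisfied.
section 5 — Listed Contract: [not a Tier II Contract (section 7)? no] OR [not an Eligible Contract (section 6)? no] → not satisfied.
section 1 — Tier III Procedure: [Tier I Procedure (section 11)? yes] AND [the contracting authority is a central government body? yes] AND [Listed Contract (section 5)? no] → not satisfied.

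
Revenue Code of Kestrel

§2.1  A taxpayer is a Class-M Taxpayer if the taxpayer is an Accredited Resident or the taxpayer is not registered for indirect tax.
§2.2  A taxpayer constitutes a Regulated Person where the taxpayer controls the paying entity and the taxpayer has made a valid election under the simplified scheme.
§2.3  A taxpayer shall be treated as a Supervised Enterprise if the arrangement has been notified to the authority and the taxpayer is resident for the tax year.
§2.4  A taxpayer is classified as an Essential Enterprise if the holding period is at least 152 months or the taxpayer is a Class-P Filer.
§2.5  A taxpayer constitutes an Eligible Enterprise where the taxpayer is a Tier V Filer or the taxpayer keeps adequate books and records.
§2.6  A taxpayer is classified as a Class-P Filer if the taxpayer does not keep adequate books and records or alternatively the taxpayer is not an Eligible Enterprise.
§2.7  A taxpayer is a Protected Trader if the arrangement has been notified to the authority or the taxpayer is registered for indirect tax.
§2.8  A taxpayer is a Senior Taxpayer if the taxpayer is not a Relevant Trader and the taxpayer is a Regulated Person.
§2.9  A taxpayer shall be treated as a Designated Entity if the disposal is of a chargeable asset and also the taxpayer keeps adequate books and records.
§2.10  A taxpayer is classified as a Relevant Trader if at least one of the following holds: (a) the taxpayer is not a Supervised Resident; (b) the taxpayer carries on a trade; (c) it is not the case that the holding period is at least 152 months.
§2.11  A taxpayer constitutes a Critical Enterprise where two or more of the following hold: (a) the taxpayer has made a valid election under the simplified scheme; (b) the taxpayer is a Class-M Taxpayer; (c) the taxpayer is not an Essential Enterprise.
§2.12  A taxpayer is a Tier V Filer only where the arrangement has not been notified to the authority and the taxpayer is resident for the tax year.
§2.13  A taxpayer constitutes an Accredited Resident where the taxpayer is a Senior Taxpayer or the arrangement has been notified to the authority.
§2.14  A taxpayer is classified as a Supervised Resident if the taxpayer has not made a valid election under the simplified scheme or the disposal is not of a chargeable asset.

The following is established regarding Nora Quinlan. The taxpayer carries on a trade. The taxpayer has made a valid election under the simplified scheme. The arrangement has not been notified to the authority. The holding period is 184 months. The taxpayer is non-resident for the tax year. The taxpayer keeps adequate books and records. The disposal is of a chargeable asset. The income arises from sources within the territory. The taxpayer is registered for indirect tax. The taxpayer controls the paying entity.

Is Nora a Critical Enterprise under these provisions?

No

Under §2.14: the taxpayer has not made a valid election under the simplified scheme? no; or the disposal is not of a chargeable asset? no. So the taxpayer is not a Supervised Resident.
Under §2.10: not a Supervised Resident (§2.14)? yes; or the taxpayer carries on a trade? yes; or holding period: 184 months ≥ 152 months? yes, so negated condition no. So the taxpayer is a Relevant Trader.
Under §2.2: the taxpayer controls the paying entity? yes; and the taxpayer has made a valid election under the simplified scheme? yes. So the taxpayer is a Regulated Person.
Under §2.8: not a Relevant Trader (§2.10)? no; and Regulated Person (§2.2)? yes. So the taxpayer is not a Senior Taxpayer.
Under §2.13: Senior Taxpayer (§2.8)? no; or the arrangement has been notified to the authority? no. So the taxpayer is not an Accredited Resident.
Under §2.1: Accredited Resident (§2.13)? no; or the taxpayer is not registered for indirect tax? no. So the taxpayer is not a Class-M Taxpayer.
Under §2.12: the arrangement has not been notified to the authority? yes; and the taxpayer is resident for the tax year? no. So the taxpayer is not a Tier V Filer.
Under §2.5: Tier V Filer (§2.12)? no; or the taxpayer keeps adequate books and records? yes. So the taxpayer is an Eligible Enterprise.
Under §2.6: the taxpayer does not keep adequate books and records? no; or not an Eligible Enterprise (§2.5)? no. So the taxpayer is not a Class-P Filer.
Under §2.4: holding period: 184 months ≥ 152 months? yes; or Class-P Filer (§2.6)? no. So the taxpayer is an Essential Enterprise.
Under §2.11: the taxpayer has made a valid election under the simplified scheme? yes; Class-M Taxpayer (§2.1)? no; not an Essential Enterprise (§2.4)? no — 1 of 3 hold (need ≥2) → not satisfied.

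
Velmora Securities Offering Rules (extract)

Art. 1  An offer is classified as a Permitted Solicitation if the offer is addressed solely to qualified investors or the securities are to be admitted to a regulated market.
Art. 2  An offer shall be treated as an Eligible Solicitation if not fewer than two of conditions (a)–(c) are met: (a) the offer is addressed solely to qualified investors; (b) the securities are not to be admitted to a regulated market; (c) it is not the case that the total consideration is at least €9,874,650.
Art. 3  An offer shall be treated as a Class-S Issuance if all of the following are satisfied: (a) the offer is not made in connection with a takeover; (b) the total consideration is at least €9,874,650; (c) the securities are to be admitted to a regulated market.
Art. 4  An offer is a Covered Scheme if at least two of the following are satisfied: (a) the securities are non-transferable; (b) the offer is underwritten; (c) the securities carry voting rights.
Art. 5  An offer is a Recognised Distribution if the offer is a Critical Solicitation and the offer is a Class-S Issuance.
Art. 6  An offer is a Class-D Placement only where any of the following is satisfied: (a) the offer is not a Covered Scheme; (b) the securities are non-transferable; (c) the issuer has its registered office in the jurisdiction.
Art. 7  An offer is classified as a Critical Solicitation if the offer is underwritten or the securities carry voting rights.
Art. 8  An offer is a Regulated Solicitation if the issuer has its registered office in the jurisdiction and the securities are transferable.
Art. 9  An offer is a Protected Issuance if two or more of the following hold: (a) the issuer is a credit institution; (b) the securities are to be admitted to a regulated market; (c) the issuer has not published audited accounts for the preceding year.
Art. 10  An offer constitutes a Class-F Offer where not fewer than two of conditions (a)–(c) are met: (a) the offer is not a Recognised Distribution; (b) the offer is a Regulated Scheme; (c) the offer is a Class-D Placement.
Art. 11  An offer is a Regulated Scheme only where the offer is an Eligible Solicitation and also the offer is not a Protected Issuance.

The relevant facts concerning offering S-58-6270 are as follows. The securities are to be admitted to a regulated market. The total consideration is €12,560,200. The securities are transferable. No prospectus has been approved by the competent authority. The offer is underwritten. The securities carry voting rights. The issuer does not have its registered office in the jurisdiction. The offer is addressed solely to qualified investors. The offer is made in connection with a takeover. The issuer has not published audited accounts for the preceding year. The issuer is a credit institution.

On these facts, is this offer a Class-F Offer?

Under article 7: the offer is underwritten? yes; or the securities carry voting rights? yes. So the offer is a Critical Solicitation.
Under article 3: the offer is not made in connection with a takeover? no; and total consideration: €12,560,200 ≥ €9,874,650? yes; and the securities are to be admitted to a regulated market? yes. So the offer is not a Class-S Issuance.
Under article 5: Critical Solicitation (article 7)? yes; and Class-S Issuance (article 3)? no. So the offer is not a Recognised Distribution.
Under article 2: the offer is addressed solely to qualified investors? yes; the securities are not to be admitted to a regulated market? no; total consideration: €12,560,200 ≥ €9,874,650? yes, so negated condition no — 1 of 3 hold (need ≥2) → not satisfied.
Under article 9: the issuer is a credit institution? yes; the securities are to be admitted to a regulated market? yes; the issuer has not published audited accounts for the preceding year? yes — 3 of 3 hold (need ≥2) → satisfied.
Under article 11: Eligible Solicitation (article 2)? no; and not a Protected Issuance (article 9)? no. So the offer is not a Regulated Scheme.
Under article 4: the securities are non-transferable? no; the offer is underwritten? yes; the securities carry voting rights? yes — 2 of 3 hold (need ≥2) → satisfied.
Under article 6: not a Covered Scheme (article 4)? no; or the securities are non-transferable? no; or the issuer has its registered office in the jurisdiction? no. So the offer is not a Class-D Placement.
Under article 10: not a Recognised Distribution (article 5)? yes; Regulated Scheme (article 11)? no; Class-D Placement (article 6)? no — 1 of 3 hold (need ≥2) → not satisfied.

No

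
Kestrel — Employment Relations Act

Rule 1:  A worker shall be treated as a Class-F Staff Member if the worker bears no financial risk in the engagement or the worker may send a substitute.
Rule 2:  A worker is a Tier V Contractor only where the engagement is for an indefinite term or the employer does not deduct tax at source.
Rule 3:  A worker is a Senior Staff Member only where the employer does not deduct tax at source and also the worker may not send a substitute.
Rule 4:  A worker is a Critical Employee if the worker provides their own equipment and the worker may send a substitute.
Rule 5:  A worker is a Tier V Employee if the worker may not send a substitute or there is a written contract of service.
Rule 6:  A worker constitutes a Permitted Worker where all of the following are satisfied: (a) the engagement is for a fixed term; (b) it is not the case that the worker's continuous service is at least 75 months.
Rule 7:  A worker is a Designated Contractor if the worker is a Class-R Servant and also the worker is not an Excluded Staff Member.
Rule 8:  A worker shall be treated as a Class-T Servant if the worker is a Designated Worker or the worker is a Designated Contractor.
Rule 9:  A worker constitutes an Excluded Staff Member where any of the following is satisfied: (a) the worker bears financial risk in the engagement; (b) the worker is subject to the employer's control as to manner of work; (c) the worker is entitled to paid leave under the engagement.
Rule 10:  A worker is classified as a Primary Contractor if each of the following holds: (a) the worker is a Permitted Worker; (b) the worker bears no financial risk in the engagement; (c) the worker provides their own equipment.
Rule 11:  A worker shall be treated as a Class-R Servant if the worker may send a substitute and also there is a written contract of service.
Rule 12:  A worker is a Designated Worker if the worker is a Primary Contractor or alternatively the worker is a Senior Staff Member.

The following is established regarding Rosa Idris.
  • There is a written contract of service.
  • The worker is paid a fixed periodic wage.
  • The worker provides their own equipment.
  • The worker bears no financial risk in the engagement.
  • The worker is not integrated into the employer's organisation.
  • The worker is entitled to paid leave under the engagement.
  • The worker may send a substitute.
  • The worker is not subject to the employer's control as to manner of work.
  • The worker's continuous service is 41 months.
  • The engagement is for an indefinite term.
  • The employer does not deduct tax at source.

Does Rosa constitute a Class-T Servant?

No

rule 6 — Permitted Worker: [the engagement is for a fixed term? no] AND [worker's continuous service: 41 months ≥ 75 months? no, so negated condition yes] → not satisfied.
rule 10 — Primary Contractor: [Permitted Worker (rule 6)? no] AND [the worker bears no financial risk in the engagement? yes] AND [the worker provides their own equipment? yes] → not satisfied.
rule 3 — Senior Staff Member: [the employer does not deduct tax at source? yes] AND [the worker may not send a substitute? no] → not satisfied.
rule 12 — Designated Worker: [Primary Contractor (rule 10)? no] OR [Senior Staff Member (rule 3)? no] → not satisfied.
rule 11 — Class-R Servant: [the worker may send a substitute? yes] AND [there is a written contract of service? yes] → satisfied.
rule 9 — Excluded Staff Member: [the worker bears financial risk in the engagement? no] OR [the worker is subject to the employer's control as to manner of work? no] OR [the worker is entitled to paid leave under the engagement? yes] → satisfied.
rule 7 — Designated Contractor: [Class-R Servant (rule 11)? yes] AND [not an Excluded Staff Member (rule 9)? no] → not satisfied.
rule 8 — Class-T Servant: [Designated Worker (rule 12)? no] OR [Designated Contractor (rule 7)? no] → not satisfied.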